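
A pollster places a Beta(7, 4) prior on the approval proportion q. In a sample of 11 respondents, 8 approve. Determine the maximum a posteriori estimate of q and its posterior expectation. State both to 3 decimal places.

Posterior: Beta(7+8, 4+3) = Beta(15, 7).
Mode = (15−1)/(15+7−2) = 14/20 = 0.700.
Mean = 15/(15+7) = 15/22 = 0.682.

MAP = 0.700, posterior mean = 0.682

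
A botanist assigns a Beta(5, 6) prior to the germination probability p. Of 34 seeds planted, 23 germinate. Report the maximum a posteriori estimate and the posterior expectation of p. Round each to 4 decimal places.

MAP: 0.6279. Posterior mean: 0.6222.

Posterior: Beta(5+23, 6+11) = Beta(28, 17).
Mode = (28−1)/(28+17−2) = 27/43 = 0.6279.
Mean = 28/(28+17) = 28/45 = 0.6222.
Mode > mean: the posterior has a left tail.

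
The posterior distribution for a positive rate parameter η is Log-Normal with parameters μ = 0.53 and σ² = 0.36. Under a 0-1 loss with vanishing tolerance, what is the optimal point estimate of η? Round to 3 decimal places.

1.185

Mode = exp(μ − σ²) = exp(0.17) = 1.185.
Mean = exp(μ + σ²/2) = exp(0.710) = 2.034.
This is the posterior mode — the MAP estimate.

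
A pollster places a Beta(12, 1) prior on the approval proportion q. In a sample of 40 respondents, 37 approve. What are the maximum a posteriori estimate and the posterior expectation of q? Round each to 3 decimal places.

MAP = 0.941; posterior mean = 0.925

Posterior: Beta(12+37, 1+3) = Beta(49, 4).
Mode = (49−1)/(49+4−2) = 48/51 = 0.941.
Mean = 49/(49+4) = 49/53 = 0.925.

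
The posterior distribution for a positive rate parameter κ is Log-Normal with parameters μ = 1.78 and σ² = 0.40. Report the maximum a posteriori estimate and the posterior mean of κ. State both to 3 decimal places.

maximum a posteriori estimate = 3.975, posterior mean = 7.243

Mode = exp(μ − σ²) = exp(1.38) = 3.975.
Mean = exp(μ + σ²/2) = exp(1.980) = 7.243.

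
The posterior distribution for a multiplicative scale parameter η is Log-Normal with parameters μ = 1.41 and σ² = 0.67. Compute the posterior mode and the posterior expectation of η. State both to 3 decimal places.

Mode = exp(μ − σ²) = exp(0.74) = 2.096.
Mean = exp(μ + σ²/2) = exp(1.745) = 5.726.

MAP = 2.096; posterior mean = 5.726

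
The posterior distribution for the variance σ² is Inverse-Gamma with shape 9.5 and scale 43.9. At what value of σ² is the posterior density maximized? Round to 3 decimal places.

4.181

Mode = β/(α+1) = 43.9/10.5 = 4.181.
Mean = β/(α−1) = 43.9/8.5 = 5.165.
This is the posterior mode — the MAP estimate.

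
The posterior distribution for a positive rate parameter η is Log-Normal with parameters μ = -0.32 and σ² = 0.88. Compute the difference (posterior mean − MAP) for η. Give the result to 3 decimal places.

Mode = exp(μ − σ²) = exp(-1.20) = 0.301.
Mean = exp(μ + σ²/2) = exp(0.120) = 1.127.
Difference = 1.127 − 0.301 = 0.826.

0.826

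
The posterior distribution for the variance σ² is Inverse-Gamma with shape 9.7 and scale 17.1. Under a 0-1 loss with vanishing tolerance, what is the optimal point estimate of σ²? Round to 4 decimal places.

1.5981

Mode = β/(α+1) = 17.1/10.7 = 1.5981.
Mean = β/(α−1) = 17.1/8.7 = 1.9655.
This is the posterior mode — the MAP estimate.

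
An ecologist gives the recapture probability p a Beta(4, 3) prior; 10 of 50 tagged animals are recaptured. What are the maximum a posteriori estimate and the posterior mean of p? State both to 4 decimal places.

Posterior: Beta(4+10, 3+40) = Beta(14, 43).
Mode = (14−1)/(14+43−2) = 13/55 = 0.2364.
Mean = 14/(14+43) = 14/57 = 0.2456.
The mean is pulled above the mode by the posterior's right skew.

maximum a posteriori estimate = 0.2364, posterior mean = 0.2456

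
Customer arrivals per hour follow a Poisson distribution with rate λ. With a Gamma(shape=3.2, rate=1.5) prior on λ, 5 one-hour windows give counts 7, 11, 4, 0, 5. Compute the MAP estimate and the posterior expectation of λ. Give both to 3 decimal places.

Σ counts = 27. Posterior: Gamma(shape = 3.2+27 = 30.2, rate = 1.5+5 = 6.5).
Mode = (α−1)/β = 29.2/6.5 = 4.492.
Mean = α/β = 30.2/6.5 = 4.646.

MAP = 4.492, posterior mean = 4.646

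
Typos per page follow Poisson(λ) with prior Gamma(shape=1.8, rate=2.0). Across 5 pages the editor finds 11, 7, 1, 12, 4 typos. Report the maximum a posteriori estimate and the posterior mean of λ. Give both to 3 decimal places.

Σ counts = 35. Posterior: Gamma(shape = 1.8+35 = 36.8, rate = 2.0+5 = 7.0).
Mode = (α−1)/β = 35.8/7.0 = 5.114.
Mean = α/β = 36.8/7.0 = 5.257.
The posterior is right-skewed, so the mean exceeds the mode.

MAP = 5.114, posterior mean = 5.257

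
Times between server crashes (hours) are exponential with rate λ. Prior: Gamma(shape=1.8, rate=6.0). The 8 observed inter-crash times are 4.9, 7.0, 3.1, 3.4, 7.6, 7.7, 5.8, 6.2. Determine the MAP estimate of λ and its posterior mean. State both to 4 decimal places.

Σ times = 45.7. Posterior: Gamma(shape = 1.8+8 = 9.8, rate = 6.0+45.7 = 51.7).
Mode = (α−1)/β = 8.8/51.7 = 0.1702.
Mean = α/β = 9.8/51.7 = 0.1896.
Right-skewed posterior ⇒ mode < mean.

λ_MAP = 0.1702, E[λ|data] = 0.1896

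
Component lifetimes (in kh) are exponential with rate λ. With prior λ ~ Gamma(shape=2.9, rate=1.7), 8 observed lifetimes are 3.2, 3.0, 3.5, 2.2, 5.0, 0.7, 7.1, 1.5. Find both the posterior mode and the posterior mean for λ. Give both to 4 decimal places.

Σ times = 26.2. Posterior: Gamma(shape = 2.9+8 = 10.9, rate = 1.7+26.2 = 27.9).
Mode = (α−1)/β = 9.9/27.9 = 0.3548.
Mean = α/β = 10.9/27.9 = 0.3907.
Mean > mode: the posterior has a right tail.

MAP: 0.3548. Posterior mean: 0.3907.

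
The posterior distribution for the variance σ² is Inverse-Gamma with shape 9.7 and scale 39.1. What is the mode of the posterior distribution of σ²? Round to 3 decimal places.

Mode = β/(α+1) = 39.1/10.7 = 3.654.
Mean = β/(α−1) = 39.1/8.7 = 4.494.
This is the posterior mode — the MAP estimate.

3.654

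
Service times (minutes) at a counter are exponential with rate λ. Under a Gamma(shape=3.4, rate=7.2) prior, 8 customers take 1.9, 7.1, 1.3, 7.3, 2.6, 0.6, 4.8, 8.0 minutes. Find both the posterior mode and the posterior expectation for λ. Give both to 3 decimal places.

Σ times = 33.6. Posterior: Gamma(shape = 3.4+8 = 11.4, rate = 7.2+33.6 = 40.8).
Mode = (α−1)/β = 10.4/40.8 = 0.255.
Mean = α/β = 11.4/40.8 = 0.279.
Mean > mode: the posterior has a right tail.

MAP: 0.255. Posterior mean: 0.279.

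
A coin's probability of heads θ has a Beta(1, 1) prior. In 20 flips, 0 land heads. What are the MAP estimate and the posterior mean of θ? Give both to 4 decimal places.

Posterior: Beta(1+0, 1+20) = Beta(1, 21).
Since α = 1 ≤ 1 and β > 1, the Beta density is monotone decreasing on [0,1]; the mode is at 0.
Mean = 1/(1+21) = 0.0455.
Mean > mode: the posterior has a right tail.

MAP estimate = 0.0000, posterior mean = 0.0455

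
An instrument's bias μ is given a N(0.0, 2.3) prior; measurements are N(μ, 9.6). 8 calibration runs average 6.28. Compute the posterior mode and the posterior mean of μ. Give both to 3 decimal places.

Posterior for μ is Normal. Precision-weighted mean: (1/2.3·0.0 + 8/9.6·6.28) / (1/2.3 + 8/9.6) = 4.127.
A Normal posterior is symmetric, so mode = mean.

MAP: 4.127. Posterior mean: 4.127.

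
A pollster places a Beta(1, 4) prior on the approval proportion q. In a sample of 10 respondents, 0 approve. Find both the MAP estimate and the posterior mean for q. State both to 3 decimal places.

Posterior: Beta(1+0, 4+10) = Beta(1, 14).
Since α = 1 ≤ 1 and β > 1, the Beta density is monotone decreasing on [0,1]; the mode is at 0.
Mean = 1/(1+14) = 0.067.
Mean > mode: the posterior has a right tail.

MAP = 0.000, posterior mean = 0.067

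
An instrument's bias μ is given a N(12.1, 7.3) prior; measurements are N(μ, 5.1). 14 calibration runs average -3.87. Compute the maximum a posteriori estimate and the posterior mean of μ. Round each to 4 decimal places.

MAP = -3.1109, posterior mean = -3.1109

Posterior for μ is Normal. Precision-weighted mean: (1/7.3·12.1 + 14/5.1·-3.87) / (1/7.3 + 14/5.1) = -3.1109.
A Normal posterior is symmetric, so mode = mean.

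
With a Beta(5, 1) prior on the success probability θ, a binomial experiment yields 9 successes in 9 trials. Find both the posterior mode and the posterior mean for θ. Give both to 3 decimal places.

Posterior: Beta(5+9, 1+0) = Beta(14, 1).
Since β = 1 ≤ 1 and α > 1, the Beta density is monotone increasing on [0,1]; the mode is at 1.
Mean = 14/(14+1) = 0.933.
Mode > mean: the posterior has a left tail.

MAP: 1.000. Posterior mean: 0.933.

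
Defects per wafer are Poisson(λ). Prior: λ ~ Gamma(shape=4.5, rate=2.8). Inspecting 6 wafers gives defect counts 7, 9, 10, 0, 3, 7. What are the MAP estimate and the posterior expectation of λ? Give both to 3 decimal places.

Σ counts = 36. Posterior: Gamma(shape = 4.5+36 = 40.5, rate = 2.8+6 = 8.8).
Mode = (α−1)/β = 39.5/8.8 = 4.489.
Mean = α/β = 40.5/8.8 = 4.602.
The mean is pulled above the mode by the posterior's right skew.

MAP: 4.489. Posterior mean: 4.602.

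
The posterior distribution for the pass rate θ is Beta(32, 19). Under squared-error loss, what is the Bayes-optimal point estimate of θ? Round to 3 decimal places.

0.627

Mode = (32−1)/(32+19−2) = 31/49 = 0.633.
Mean = 32/(32+19) = 32/51 = 0.627.
Squared-error loss ⇒ the optimal estimator is the posterior mean.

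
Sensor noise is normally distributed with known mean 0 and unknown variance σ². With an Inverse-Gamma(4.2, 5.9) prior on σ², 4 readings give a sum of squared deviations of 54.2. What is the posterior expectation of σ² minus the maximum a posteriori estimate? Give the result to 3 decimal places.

Posterior: Inverse-Gamma(shape = 4.2+4/2 = 6.2, scale = 5.9+54.2/2 = 33.0).
Mode = β/(α+1) = 33.0/7.2 = 4.583.
Mean = β/(α−1) = 33.0/5.2 = 6.346.
Difference = 6.346 − 4.583 = 1.763.

1.763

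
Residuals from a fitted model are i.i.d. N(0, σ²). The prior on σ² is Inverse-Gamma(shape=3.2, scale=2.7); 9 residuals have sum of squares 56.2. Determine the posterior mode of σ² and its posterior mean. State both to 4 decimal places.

Posterior: Inverse-Gamma(shape = 3.2+9/2 = 7.7, scale = 2.7+56.2/2 = 30.8).
Mode = β/(α+1) = 30.8/8.7 = 3.5402.
Mean = β/(α−1) = 30.8/6.7 = 4.5970.

MAP = 3.5402; posterior mean = 4.5970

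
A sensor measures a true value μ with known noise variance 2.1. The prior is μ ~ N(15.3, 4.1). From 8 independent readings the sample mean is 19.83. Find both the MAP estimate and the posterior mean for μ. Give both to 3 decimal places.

μ_MAP = 19.557, E[μ|data] = 19.557

Posterior for μ is Normal. Precision-weighted mean: (1/4.1·15.3 + 8/2.1·19.83) / (1/4.1 + 8/2.1) = 19.557.
A Normal posterior is symmetric, so mode = mean.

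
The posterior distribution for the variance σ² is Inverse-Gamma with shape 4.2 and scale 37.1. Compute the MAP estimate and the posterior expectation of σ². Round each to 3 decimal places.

Mode = β/(α+1) = 37.1/5.2 = 7.135.
Mean = β/(α−1) = 37.1/3.2 = 11.594.

MAP = 7.135; posterior mean = 11.594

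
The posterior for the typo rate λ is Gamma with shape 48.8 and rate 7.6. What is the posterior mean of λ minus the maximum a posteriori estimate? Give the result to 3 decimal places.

0.132

Mode = (α−1)/β = 47.8/7.6 = 6.289.
Mean = α/β = 48.8/7.6 = 6.421.
Difference = 6.421 − 6.289 = 0.132.
Right-skewed posterior ⇒ mode < mean.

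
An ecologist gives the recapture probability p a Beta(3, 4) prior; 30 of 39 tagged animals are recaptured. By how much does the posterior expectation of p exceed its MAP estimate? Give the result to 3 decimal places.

Posterior: Beta(3+30, 4+9) = Beta(33, 13).
Mode = (33−1)/(33+13−2) = 32/44 = 0.727.
Mean = 33/(33+13) = 33/46 = 0.717.
Difference = 0.717 − 0.727 = -0.010.
Left-skewed posterior ⇒ mean < mode.

-0.010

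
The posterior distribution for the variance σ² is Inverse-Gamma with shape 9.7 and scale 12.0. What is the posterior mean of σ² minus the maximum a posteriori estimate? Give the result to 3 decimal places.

Mode = β/(α+1) = 12.0/10.7 = 1.121.
Mean = β/(α−1) = 12.0/8.7 = 1.379.
Difference = 1.379 − 1.121 = 0.258.
The mean is pulled above the mode by the posterior's right skew.

0.258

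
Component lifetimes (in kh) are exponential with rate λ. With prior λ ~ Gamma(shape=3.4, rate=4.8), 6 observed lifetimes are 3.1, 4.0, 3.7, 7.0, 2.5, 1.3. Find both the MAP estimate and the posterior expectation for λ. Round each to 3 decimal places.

λ_MAP = 0.318, E[λ|data] = 0.356

Σ times = 21.6. Posterior: Gamma(shape = 3.4+6 = 9.4, rate = 4.8+21.6 = 26.4).
Mode = (α−1)/β = 8.4/26.4 = 0.318.
Mean = α/β = 9.4/26.4 = 0.356.
The posterior is right-skewed, so the mean exceeds the mode.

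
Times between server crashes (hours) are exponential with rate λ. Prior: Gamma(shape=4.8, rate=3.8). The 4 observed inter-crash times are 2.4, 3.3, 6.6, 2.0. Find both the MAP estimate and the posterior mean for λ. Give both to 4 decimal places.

MAP estimate = 0.4309, posterior mean = 0.4862

Σ times = 14.3. Posterior: Gamma(shape = 4.8+4 = 8.8, rate = 3.8+14.3 = 18.1).
Mode = (α−1)/β = 7.8/18.1 = 0.4309.
Mean = α/β = 8.8/18.1 = 0.4862.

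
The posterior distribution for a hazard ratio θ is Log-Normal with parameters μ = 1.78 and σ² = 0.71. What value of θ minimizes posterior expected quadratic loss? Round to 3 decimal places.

8.457

Mode = exp(μ − σ²) = exp(1.07) = 2.915.
Mean = exp(μ + σ²/2) = exp(2.135) = 8.457.
Quadratic loss ⇒ the optimal estimator is the posterior mean.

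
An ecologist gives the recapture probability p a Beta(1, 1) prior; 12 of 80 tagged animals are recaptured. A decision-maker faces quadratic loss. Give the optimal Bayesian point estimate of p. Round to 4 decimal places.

Posterior: Beta(1+12, 1+68) = Beta(13, 69).
Mode = (13−1)/(13+69−2) = 12/80 = 0.1500.
With a flat prior the MAP equals the MLE, 12/80.
Mean = 13/(13+69) = 13/82 = 0.1585.
Quadratic loss ⇒ the optimal estimator is the posterior mean.

0.1585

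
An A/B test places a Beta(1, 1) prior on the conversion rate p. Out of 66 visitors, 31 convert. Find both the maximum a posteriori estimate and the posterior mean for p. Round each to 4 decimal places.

Posterior: Beta(1+31, 1+35) = Beta(32, 36).
Mode = (32−1)/(32+36−2) = 31/66 = 0.4697.
With a flat prior the MAP equals the MLE, 31/66.
Mean = 32/(32+36) = 32/68 = 0.4706.
Right-skewed posterior ⇒ mode < mean.

p_MAP = 0.4697, E[p|data] = 0.4706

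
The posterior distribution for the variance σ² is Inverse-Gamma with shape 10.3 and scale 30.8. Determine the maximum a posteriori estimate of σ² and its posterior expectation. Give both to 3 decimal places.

Mode = β/(α+1) = 30.8/11.3 = 2.726.
Mean = β/(α−1) = 30.8/9.3 = 3.312.

MAP = 2.726; posterior mean = 3.312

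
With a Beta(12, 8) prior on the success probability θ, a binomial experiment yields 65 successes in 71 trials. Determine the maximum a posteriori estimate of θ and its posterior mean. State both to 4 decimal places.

Posterior: Beta(12+65, 8+6) = Beta(77, 14).
Mode = (77−1)/(77+14−2) = 76/89 = 0.8539.
Mean = 77/(77+14) = 77/91 = 0.8462.
The mean is pulled below the mode by the posterior's left skew.

MAP = 0.8539; posterior mean = 0.8462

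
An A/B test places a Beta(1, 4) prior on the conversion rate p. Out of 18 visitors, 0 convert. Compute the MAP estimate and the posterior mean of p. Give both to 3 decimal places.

MAP estimate = 0.000, posterior mean = 0.043

Posterior: Beta(1+0, 4+18) = Beta(1, 22).
Since α = 1 ≤ 1 and β > 1, the Beta density is monotone decreasing on [0,1]; the mode is at 0.
Mean = 1/(1+22) = 0.043.
The mean is pulled above the mode by the posterior's right skew.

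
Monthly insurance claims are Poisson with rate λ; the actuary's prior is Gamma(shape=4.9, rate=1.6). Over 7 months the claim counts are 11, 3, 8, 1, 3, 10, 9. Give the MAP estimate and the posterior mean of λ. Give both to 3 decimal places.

Σ counts = 45. Posterior: Gamma(shape = 4.9+45 = 49.9, rate = 1.6+7 = 8.6).
Mode = (α−1)/β = 48.9/8.6 = 5.686.
Mean = α/β = 49.9/8.6 = 5.802.
Right-skewed posterior ⇒ mode < mean.

λ_MAP = 5.686, E[λ|data] = 5.802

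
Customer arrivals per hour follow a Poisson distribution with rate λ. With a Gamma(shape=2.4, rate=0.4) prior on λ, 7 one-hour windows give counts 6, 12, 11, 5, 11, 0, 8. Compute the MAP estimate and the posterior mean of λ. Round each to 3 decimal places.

λ_MAP = 7.351, E[λ|data] = 7.486

Σ counts = 53. Posterior: Gamma(shape = 2.4+53 = 55.4, rate = 0.4+7 = 7.4).
Mode = (α−1)/β = 54.4/7.4 = 7.351.
Mean = α/β = 55.4/7.4 = 7.486.
The mean is pulled above the mode by the posterior's right skew.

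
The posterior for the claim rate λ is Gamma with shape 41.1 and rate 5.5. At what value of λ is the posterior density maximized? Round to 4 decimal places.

Mode = (α−1)/β = 40.1/5.5 = 7.2909.
Mean = α/β = 41.1/5.5 = 7.4727.
This is the posterior mode — the MAP estimate.

7.2909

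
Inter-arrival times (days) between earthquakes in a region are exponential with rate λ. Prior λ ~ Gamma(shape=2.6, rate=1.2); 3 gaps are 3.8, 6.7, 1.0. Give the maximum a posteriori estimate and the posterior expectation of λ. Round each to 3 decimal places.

Σ times = 11.5. Posterior: Gamma(shape = 2.6+3 = 5.6, rate = 1.2+11.5 = 12.7).
Mode = (α−1)/β = 4.6/12.7 = 0.362.
Mean = α/β = 5.6/12.7 = 0.441.

maximum a posteriori estimate = 0.362, posterior expectation = 0.441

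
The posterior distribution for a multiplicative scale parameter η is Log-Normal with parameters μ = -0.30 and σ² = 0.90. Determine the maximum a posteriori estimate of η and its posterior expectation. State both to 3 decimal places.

MAP = 0.301; posterior mean = 1.162

Mode = exp(μ − σ²) = exp(-1.20) = 0.301.
Mean = exp(μ + σ²/2) = exp(0.150) = 1.162.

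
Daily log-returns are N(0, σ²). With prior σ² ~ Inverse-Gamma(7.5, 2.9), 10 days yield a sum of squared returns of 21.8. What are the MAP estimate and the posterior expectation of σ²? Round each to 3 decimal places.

Posterior: Inverse-Gamma(shape = 7.5+10/2 = 12.5, scale = 2.9+21.8/2 = 13.8).
Mode = β/(α+1) = 13.8/13.5 = 1.022.
Mean = β/(α−1) = 13.8/11.5 = 1.200.
The mean is pulled above the mode by the posterior's right skew.

MAP estimate = 1.022, posterior expectation = 1.200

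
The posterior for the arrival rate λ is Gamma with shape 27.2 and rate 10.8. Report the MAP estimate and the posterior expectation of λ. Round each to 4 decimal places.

λ_MAP = 2.4259, E[λ|data] = 2.5185

Mode = (α−1)/β = 26.2/10.8 = 2.4259.
Mean = α/β = 27.2/10.8 = 2.5185.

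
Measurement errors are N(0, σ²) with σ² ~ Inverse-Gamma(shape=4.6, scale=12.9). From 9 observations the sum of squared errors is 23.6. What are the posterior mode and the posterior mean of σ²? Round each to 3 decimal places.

Posterior: Inverse-Gamma(shape = 4.6+9/2 = 9.1, scale = 12.9+23.6/2 = 24.7).
Mode = β/(α+1) = 24.7/10.1 = 2.446.
Mean = β/(α−1) = 24.7/8.1 = 3.049.
Mean > mode: the posterior has a right tail.

σ²_MAP = 2.446, E[σ²|data] = 3.049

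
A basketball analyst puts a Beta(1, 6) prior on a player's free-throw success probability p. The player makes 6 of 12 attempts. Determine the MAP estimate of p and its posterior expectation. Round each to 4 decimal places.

Posterior: Beta(1+6, 6+6) = Beta(7, 12).
Mode = (7−1)/(7+12−2) = 6/17 = 0.3529.
Mean = 7/(7+12) = 7/19 = 0.3684.

MAP estimate = 0.3529, posterior expectation = 0.3684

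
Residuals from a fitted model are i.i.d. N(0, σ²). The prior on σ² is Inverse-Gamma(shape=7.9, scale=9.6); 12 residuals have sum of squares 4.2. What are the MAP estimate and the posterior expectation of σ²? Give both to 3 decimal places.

MAP = 0.785; posterior mean = 0.907

Posterior: Inverse-Gamma(shape = 7.9+12/2 = 13.9, scale = 9.6+4.2/2 = 11.7).
Mode = β/(α+1) = 11.7/14.9 = 0.785.
Mean = β/(α−1) = 11.7/12.9 = 0.907.
Right-skewed posterior ⇒ mode < mean.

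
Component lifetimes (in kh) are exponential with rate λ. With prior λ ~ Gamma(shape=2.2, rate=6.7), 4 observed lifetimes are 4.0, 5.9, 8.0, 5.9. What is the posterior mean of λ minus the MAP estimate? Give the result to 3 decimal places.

Σ times = 23.8. Posterior: Gamma(shape = 2.2+4 = 6.2, rate = 6.7+23.8 = 30.5).
Mode = (α−1)/β = 5.2/30.5 = 0.170.
Mean = α/β = 6.2/30.5 = 0.203.
Difference = 0.203 − 0.170 = 0.033.

0.033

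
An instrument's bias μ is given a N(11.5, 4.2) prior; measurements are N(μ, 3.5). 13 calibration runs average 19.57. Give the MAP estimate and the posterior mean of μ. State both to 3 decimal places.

Posterior for μ is Normal. Precision-weighted mean: (1/4.2·11.5 + 13/3.5·19.57) / (1/4.2 + 13/3.5) = 19.084.
A Normal posterior is symmetric, so mode = mean.

MAP = 19.084; posterior mean = 19.084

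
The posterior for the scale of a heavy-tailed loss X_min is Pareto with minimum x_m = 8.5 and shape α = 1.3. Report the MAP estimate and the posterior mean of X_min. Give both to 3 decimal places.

MAP = 8.500, posterior mean = 36.833

The Pareto density is strictly decreasing on [x_m, ∞), so the mode is x_m = 8.500.
Mean = α·x_m/(α−1) = 1.3·8.5/0.3 = 36.833.
Mean > mode: the posterior has a right tail.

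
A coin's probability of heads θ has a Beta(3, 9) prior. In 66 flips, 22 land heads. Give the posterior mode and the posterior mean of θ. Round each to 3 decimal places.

Posterior: Beta(3+22, 9+44) = Beta(25, 53).
Mode = (25−1)/(25+53−2) = 24/76 = 0.316.
Mean = 25/(25+53) = 25/78 = 0.321.

θ_MAP = 0.316, E[θ|data] = 0.321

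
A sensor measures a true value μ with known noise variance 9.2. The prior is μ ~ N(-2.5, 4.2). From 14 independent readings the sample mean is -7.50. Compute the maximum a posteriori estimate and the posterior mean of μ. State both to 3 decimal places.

Posterior for μ is Normal. Precision-weighted mean: (1/4.2·-2.5 + 14/9.2·-7.50) / (1/4.2 + 14/9.2) = -6.824.
A Normal posterior is symmetric, so mode = mean.

MAP: -6.824. Posterior mean: -6.824.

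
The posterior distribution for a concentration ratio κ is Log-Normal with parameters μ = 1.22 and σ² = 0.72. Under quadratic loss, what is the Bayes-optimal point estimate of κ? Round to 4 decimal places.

4.8550

Mode = exp(μ − σ²) = exp(0.50) = 1.6487.
Mean = exp(μ + σ²/2) = exp(1.580) = 4.8550.
Quadratic loss ⇒ the optimal estimator is the posterior mean.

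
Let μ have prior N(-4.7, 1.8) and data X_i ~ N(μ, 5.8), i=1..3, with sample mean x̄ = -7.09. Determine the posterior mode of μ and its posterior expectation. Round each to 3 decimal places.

MAP = -5.852; posterior mean = -5.852

Posterior for μ is Normal. Precision-weighted mean: (1/1.8·-4.7 + 3/5.8·-7.09) / (1/1.8 + 3/5.8) = -5.852.
A Normal posterior is symmetric, so mode = mean.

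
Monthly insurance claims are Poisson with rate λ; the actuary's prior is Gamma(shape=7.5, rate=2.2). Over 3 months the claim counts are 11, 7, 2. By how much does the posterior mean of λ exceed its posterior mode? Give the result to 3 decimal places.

0.192

Σ counts = 20. Posterior: Gamma(shape = 7.5+20 = 27.5, rate = 2.2+3 = 5.2).
Mode = (α−1)/β = 26.5/5.2 = 5.096.
Mean = α/β = 27.5/5.2 = 5.288.
Difference = 5.288 − 5.096 = 0.192.
The mean is pulled above the mode by the posterior's right skew.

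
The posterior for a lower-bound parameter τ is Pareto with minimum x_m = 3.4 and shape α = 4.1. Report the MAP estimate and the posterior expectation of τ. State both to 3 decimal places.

MAP estimate = 3.400, posterior expectation = 4.497

The Pareto density is strictly decreasing on [x_m, ∞), so the mode is x_m = 3.400.
Mean = α·x_m/(α−1) = 4.1·3.4/3.1 = 4.497.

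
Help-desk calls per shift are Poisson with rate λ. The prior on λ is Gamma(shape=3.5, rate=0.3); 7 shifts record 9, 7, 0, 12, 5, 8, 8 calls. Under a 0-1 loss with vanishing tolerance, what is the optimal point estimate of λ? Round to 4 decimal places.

Σ counts = 49. Posterior: Gamma(shape = 3.5+49 = 52.5, rate = 0.3+7 = 7.3).
Mode = (α−1)/β = 51.5/7.3 = 7.0548.
Mean = α/β = 52.5/7.3 = 7.1918.
This is the posterior mode — the MAP estimate.

7.0548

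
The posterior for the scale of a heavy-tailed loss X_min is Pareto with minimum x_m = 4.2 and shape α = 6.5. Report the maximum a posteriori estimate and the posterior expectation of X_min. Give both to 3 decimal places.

MAP = 4.200, posterior mean = 4.964

The Pareto density is strictly decreasing on [x_m, ∞), so the mode is x_m = 4.200.
Mean = α·x_m/(α−1) = 6.5·4.2/5.5 = 4.964.
Mean > mode: the posterior has a right tail.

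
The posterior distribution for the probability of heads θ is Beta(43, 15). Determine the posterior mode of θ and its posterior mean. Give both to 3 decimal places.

Mode = (43−1)/(43+15−2) = 42/56 = 0.750.
Mean = 43/(43+15) = 43/58 = 0.741.
Mode > mean: the posterior has a left tail.

MAP = 0.750, posterior mean = 0.741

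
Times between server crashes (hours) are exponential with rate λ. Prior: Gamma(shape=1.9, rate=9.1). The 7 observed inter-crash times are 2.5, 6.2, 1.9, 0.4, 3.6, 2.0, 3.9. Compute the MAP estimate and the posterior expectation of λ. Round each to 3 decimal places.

MAP = 0.267; posterior mean = 0.301

Σ times = 20.5. Posterior: Gamma(shape = 1.9+7 = 8.9, rate = 9.1+20.5 = 29.6).
Mode = (α−1)/β = 7.9/29.6 = 0.267.
Mean = α/β = 8.9/29.6 = 0.301.
Right-skewed posterior ⇒ mode < mean.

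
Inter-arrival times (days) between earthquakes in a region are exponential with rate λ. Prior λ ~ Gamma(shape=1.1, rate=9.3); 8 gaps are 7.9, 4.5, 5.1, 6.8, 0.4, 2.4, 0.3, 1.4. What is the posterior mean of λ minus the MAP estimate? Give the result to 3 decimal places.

Σ times = 28.8. Posterior: Gamma(shape = 1.1+8 = 9.1, rate = 9.3+28.8 = 38.1).
Mode = (α−1)/β = 8.1/38.1 = 0.213.
Mean = α/β = 9.1/38.1 = 0.239.
Difference = 0.239 − 0.213 = 0.026.
The posterior is right-skewed, so the mean exceeds the mode.

0.026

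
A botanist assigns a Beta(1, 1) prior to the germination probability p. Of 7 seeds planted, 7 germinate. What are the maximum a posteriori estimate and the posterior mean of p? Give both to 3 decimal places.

Posterior: Beta(1+7, 1+0) = Beta(8, 1).
Since β = 1 ≤ 1 and α > 1, the Beta density is monotone increasing on [0,1]; the mode is at 1.
Mean = 8/(8+1) = 0.889.

MAP = 1.000, posterior mean = 0.889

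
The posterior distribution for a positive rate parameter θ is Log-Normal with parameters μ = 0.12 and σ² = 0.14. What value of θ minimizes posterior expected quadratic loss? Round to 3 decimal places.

Mode = exp(μ − σ²) = exp(-0.02) = 0.980.
Mean = exp(μ + σ²/2) = exp(0.190) = 1.209.
Quadratic loss ⇒ the optimal estimator is the posterior mean.

1.209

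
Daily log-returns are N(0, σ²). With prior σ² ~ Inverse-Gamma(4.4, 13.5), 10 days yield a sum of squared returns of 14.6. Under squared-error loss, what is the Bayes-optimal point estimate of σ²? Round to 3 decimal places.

2.476

Posterior: Inverse-Gamma(shape = 4.4+10/2 = 9.4, scale = 13.5+14.6/2 = 20.8).
Mode = β/(α+1) = 20.8/10.4 = 2.000.
Mean = β/(α−1) = 20.8/8.4 = 2.476.
Squared-error loss ⇒ the optimal estimator is the posterior mean.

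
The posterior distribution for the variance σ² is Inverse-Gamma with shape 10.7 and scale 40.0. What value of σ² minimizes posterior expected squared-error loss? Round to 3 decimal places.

4.124

Mode = β/(α+1) = 40.0/11.7 = 3.419.
Mean = β/(α−1) = 40.0/9.7 = 4.124.
Squared-error loss ⇒ the optimal estimator is the posterior mean.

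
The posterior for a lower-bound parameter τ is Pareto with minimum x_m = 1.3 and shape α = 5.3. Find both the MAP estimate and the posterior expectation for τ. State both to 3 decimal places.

The Pareto density is strictly decreasing on [x_m, ∞), so the mode is x_m = 1.300.
Mean = α·x_m/(α−1) = 5.3·1.3/4.3 = 1.602.
Right-skewed posterior ⇒ mode < mean.

MAP = 1.300, posterior mean = 1.602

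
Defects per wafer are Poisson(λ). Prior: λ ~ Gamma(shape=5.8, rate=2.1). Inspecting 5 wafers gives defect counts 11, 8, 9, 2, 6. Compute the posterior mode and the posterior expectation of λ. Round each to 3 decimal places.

Σ counts = 36. Posterior: Gamma(shape = 5.8+36 = 41.8, rate = 2.1+5 = 7.1).
Mode = (α−1)/β = 40.8/7.1 = 5.746.
Mean = α/β = 41.8/7.1 = 5.887.
Mean > mode: the posterior has a right tail.

posterior mode = 5.746, posterior expectation = 5.887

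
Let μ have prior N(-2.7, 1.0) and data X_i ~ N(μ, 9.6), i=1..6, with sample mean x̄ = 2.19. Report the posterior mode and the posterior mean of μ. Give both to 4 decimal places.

Posterior for μ is Normal. Precision-weighted mean: (1/1.0·-2.7 + 6/9.6·2.19) / (1/1.0 + 6/9.6) = -0.8192.
A Normal posterior is symmetric, so mode = mean.

MAP: -0.8192. Posterior mean: -0.8192.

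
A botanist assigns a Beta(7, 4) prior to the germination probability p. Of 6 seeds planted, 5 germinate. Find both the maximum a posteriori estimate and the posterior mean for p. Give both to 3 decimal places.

p_MAP = 0.733, E[p|data] = 0.706

Posterior: Beta(7+5, 4+1) = Beta(12, 5).
Mode = (12−1)/(12+5−2) = 11/15 = 0.733.
Mean = 12/(12+5) = 12/17 = 0.706.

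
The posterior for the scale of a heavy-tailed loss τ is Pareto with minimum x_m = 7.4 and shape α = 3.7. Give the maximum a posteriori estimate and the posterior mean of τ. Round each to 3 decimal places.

The Pareto density is strictly decreasing on [x_m, ∞), so the mode is x_m = 7.400.
Mean = α·x_m/(α−1) = 3.7·7.4/2.7 = 10.141.
The posterior is right-skewed, so the mean exceeds the mode.

MAP = 7.400; posterior mean = 10.141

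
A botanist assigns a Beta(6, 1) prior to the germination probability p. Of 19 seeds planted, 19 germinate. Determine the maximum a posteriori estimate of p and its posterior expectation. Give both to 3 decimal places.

Posterior: Beta(6+19, 1+0) = Beta(25, 1).
Since β = 1 ≤ 1 and α > 1, the Beta density is monotone increasing on [0,1]; the mode is at 1.
Mean = 25/(25+1) = 0.962.

MAP = 1.000, posterior mean = 0.962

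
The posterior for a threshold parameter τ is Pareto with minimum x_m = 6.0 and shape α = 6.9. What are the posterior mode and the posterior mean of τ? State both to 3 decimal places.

MAP: 6.000. Posterior mean: 7.017.

The Pareto density is strictly decreasing on [x_m, ∞), so the mode is x_m = 6.000.
Mean = α·x_m/(α−1) = 6.9·6.0/5.9 = 7.017.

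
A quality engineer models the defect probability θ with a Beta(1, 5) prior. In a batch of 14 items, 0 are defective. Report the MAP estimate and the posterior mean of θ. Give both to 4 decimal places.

Posterior: Beta(1+0, 5+14) = Beta(1, 19).
Since α = 1 ≤ 1 and β > 1, the Beta density is monotone decreasing on [0,1]; the mode is at 0.
Mean = 1/(1+19) = 0.0500.
The posterior is right-skewed, so the mean exceeds the mode.

MAP estimate = 0.0000, posterior mean = 0.0500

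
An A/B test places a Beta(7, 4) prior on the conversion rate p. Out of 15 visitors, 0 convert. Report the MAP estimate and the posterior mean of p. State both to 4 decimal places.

MAP estimate = 0.2500, posterior mean = 0.2692

Posterior: Beta(7+0, 4+15) = Beta(7, 19).
Mode = (7−1)/(7+19−2) = 6/24 = 0.2500.
Mean = 7/(7+19) = 7/26 = 0.2692.
The posterior is right-skewed, so the mean exceeds the mode.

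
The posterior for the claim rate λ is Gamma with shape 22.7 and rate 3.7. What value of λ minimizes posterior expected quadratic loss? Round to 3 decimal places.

6.135

Mode = (α−1)/β = 21.7/3.7 = 5.865.
Mean = α/β = 22.7/3.7 = 6.135.
Quadratic loss ⇒ the optimal estimator is the posterior mean.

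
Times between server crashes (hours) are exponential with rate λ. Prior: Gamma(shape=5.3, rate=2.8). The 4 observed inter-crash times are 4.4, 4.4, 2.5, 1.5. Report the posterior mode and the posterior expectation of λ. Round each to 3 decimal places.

λ_MAP = 0.532, E[λ|data] = 0.596

Σ times = 12.8. Posterior: Gamma(shape = 5.3+4 = 9.3, rate = 2.8+12.8 = 15.6).
Mode = (α−1)/β = 8.3/15.6 = 0.532.
Mean = α/β = 9.3/15.6 = 0.596.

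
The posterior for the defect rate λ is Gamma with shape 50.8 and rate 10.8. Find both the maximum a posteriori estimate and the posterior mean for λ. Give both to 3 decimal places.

MAP: 4.611. Posterior mean: 4.704.

Mode = (α−1)/β = 49.8/10.8 = 4.611.
Mean = α/β = 50.8/10.8 = 4.704.
The mean is pulled above the mode by the posterior's right skew.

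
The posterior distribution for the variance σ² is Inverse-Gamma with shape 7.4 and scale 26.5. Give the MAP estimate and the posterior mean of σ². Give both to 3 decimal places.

Mode = β/(α+1) = 26.5/8.4 = 3.155.
Mean = β/(α−1) = 26.5/6.4 = 4.141.

σ²_MAP = 3.155, E[σ²|data] = 4.141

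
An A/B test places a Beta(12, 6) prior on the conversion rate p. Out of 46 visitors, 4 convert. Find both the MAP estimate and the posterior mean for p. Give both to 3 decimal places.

p_MAP = 0.242, E[p|data] = 0.250

Posterior: Beta(12+4, 6+42) = Beta(16, 48).
Mode = (16−1)/(16+48−2) = 15/62 = 0.242.
Mean = 16/(16+48) = 16/64 = 0.250.
The posterior is right-skewed, so the mean exceeds the mode.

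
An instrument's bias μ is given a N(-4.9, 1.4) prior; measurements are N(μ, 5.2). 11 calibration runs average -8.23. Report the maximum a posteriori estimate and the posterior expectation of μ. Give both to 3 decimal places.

MAP: -7.389. Posterior mean: -7.389.

Posterior for μ is Normal. Precision-weighted mean: (1/1.4·-4.9 + 11/5.2·-8.23) / (1/1.4 + 11/5.2) = -7.389.
A Normal posterior is symmetric, so mode = mean.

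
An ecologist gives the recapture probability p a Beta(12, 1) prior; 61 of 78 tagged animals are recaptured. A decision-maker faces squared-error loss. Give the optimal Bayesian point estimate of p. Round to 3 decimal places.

0.802

Posterior: Beta(12+61, 1+17) = Beta(73, 18).
Mode = (73−1)/(73+18−2) = 72/89 = 0.809.
Mean = 73/(73+18) = 73/91 = 0.802.
Squared-error loss ⇒ the optimal estimator is the posterior mean.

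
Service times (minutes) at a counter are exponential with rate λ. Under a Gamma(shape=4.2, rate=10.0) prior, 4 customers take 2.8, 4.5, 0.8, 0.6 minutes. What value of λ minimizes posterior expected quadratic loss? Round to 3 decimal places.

0.439

Σ times = 8.7. Posterior: Gamma(shape = 4.2+4 = 8.2, rate = 10.0+8.7 = 18.7).
Mode = (α−1)/β = 7.2/18.7 = 0.385.
Mean = α/β = 8.2/18.7 = 0.439.
Quadratic loss ⇒ the optimal estimator is the posterior mean.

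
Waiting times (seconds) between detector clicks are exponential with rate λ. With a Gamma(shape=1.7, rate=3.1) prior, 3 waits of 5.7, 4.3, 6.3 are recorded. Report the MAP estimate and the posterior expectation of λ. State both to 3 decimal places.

Σ times = 16.3. Posterior: Gamma(shape = 1.7+3 = 4.7, rate = 3.1+16.3 = 19.4).
Mode = (α−1)/β = 3.7/19.4 = 0.191.
Mean = α/β = 4.7/19.4 = 0.242.

MAP estimate = 0.191, posterior expectation = 0.242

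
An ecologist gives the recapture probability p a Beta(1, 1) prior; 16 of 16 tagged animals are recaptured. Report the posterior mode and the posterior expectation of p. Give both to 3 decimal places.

Posterior: Beta(1+16, 1+0) = Beta(17, 1).
Since β = 1 ≤ 1 and α > 1, the Beta density is monotone increasing on [0,1]; the mode is at 1.
Mean = 17/(17+1) = 0.944.

posterior mode = 1.000, posterior expectation = 0.944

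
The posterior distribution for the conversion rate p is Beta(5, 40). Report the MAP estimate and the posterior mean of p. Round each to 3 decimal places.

Mode = (5−1)/(5+40−2) = 4/43 = 0.093.
Mean = 5/(5+40) = 5/45 = 0.111.
The posterior is right-skewed, so the mean exceeds the mode.

MAP estimate = 0.093, posterior mean = 0.111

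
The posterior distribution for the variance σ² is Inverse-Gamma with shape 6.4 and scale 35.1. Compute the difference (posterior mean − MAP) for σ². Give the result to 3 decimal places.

1.757

Mode = β/(α+1) = 35.1/7.4 = 4.743.
Mean = β/(α−1) = 35.1/5.4 = 6.500.
Difference = 6.500 − 4.743 = 1.757.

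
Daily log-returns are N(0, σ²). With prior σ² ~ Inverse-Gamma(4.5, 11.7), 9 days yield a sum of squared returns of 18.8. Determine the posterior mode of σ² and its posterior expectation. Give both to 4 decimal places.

Posterior: Inverse-Gamma(shape = 4.5+9/2 = 9.0, scale = 11.7+18.8/2 = 21.1).
Mode = β/(α+1) = 21.1/10.0 = 2.1100.
Mean = β/(α−1) = 21.1/8.0 = 2.6375.

posterior mode = 2.1100, posterior expectation = 2.6375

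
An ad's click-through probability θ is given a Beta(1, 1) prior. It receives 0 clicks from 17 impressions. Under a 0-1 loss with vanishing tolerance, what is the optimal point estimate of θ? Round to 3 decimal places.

Posterior: Beta(1+0, 1+17) = Beta(1, 18).
Since α = 1 ≤ 1 and β > 1, the Beta density is monotone decreasing on [0,1]; the mode is at 0.
Mean = 1/(1+18) = 0.053.
This is the posterior mode — the MAP estimate.

0.000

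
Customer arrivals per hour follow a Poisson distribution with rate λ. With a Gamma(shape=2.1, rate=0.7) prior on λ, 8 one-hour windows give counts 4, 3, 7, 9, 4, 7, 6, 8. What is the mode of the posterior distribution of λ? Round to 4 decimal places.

5.6437

Σ counts = 48. Posterior: Gamma(shape = 2.1+48 = 50.1, rate = 0.7+8 = 8.7).
Mode = (α−1)/β = 49.1/8.7 = 5.6437.
Mean = α/β = 50.1/8.7 = 5.7586.
This is the posterior mode — the MAP estimate.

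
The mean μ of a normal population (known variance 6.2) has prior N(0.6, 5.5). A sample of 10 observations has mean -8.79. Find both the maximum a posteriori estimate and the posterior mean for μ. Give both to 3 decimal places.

Posterior for μ is Normal. Precision-weighted mean: (1/5.5·0.6 + 10/6.2·-8.79) / (1/5.5 + 10/6.2) = -7.839.
A Normal posterior is symmetric, so mode = mean.

MAP = -7.839; posterior mean = -7.839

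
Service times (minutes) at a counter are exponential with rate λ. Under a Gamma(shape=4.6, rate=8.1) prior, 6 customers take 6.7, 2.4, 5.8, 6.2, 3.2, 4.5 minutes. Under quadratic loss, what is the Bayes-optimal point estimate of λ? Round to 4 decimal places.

0.2873

Σ times = 28.8. Posterior: Gamma(shape = 4.6+6 = 10.6, rate = 8.1+28.8 = 36.9).
Mode = (α−1)/β = 9.6/36.9 = 0.2602.
Mean = α/β = 10.6/36.9 = 0.2873.
Quadratic loss ⇒ the optimal estimator is the posterior mean.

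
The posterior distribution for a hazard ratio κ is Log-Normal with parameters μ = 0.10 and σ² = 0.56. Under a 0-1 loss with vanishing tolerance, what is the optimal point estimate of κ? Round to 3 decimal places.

Mode = exp(μ − σ²) = exp(-0.46) = 0.631.
Mean = exp(μ + σ²/2) = exp(0.380) = 1.462.
This is the posterior mode — the MAP estimate.

0.631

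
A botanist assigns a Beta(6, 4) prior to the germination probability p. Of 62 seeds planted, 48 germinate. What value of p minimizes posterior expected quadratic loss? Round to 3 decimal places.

0.750

Posterior: Beta(6+48, 4+14) = Beta(54, 18).
Mode = (54−1)/(54+18−2) = 53/70 = 0.757.
Mean = 54/(54+18) = 54/72 = 0.750.
Quadratic loss ⇒ the optimal estimator is the posterior mean.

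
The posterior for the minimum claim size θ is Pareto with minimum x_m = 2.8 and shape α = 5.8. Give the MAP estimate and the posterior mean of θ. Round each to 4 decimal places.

MAP = 2.8000, posterior mean = 3.3833

The Pareto density is strictly decreasing on [x_m, ∞), so the mode is x_m = 2.8000.
Mean = α·x_m/(α−1) = 5.8·2.8/4.8 = 3.3833.
The mean is pulled above the mode by the posterior's right skew.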